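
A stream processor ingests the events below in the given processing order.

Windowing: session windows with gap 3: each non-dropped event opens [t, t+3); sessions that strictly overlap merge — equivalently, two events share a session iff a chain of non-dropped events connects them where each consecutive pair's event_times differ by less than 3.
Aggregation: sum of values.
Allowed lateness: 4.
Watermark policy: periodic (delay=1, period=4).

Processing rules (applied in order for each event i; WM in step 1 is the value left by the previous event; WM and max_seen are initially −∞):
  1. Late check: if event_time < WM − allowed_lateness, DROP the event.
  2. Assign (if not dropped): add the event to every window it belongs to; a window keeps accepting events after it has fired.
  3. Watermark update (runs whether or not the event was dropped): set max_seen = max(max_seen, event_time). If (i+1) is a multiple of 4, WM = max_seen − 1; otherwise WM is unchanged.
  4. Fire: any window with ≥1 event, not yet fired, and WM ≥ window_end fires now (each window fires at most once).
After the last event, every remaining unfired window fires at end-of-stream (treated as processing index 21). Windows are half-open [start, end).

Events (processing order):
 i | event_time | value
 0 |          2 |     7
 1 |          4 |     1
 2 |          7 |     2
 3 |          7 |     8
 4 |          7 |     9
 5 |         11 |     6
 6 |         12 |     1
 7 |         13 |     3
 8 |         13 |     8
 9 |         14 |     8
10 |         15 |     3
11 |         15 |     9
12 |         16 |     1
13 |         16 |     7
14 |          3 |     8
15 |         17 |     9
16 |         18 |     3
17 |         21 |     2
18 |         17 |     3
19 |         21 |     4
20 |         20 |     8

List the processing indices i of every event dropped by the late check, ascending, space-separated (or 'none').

14

i=0 t=2 v=7: → [2,5); WM=−∞
i=1 t=4 v=1: → [2,7); WM=−∞
i=2 t=7 v=2: → [7,10); WM=−∞
i=3 t=7 v=8: → [7,10); WM=6
i=4 t=7 v=9: → [7,10); WM=6
i=5 t=11 v=6: → [11,14); WM=6
i=6 t=12 v=1: → [11,15); WM=6
i=7 t=13 v=3: → [11,16); WM=12
i=8 t=13 v=8: → [11,16); WM=12
i=9 t=14 v=8: → [11,17); WM=12
i=10 t=15 v=3: → [11,18); WM=12
i=11 t=15 v=9: → [11,18); WM=14
i=12 t=16 v=1: → [11,19); WM=14
i=13 t=16 v=7: → [11,19); WM=14
i=14 t=3 v=8: DROP (t<14-4); WM=14
i=15 t=17 v=9: → [11,20); WM=16
i=16 t=18 v=3: → [11,21); WM=16
i=17 t=21 v=2: → [21,24); WM=16
i=18 t=17 v=3: → [11,21); WM=16
i=19 t=21 v=4: → [21,24); WM=20
i=20 t=20 v=8: → [11,24); WM=20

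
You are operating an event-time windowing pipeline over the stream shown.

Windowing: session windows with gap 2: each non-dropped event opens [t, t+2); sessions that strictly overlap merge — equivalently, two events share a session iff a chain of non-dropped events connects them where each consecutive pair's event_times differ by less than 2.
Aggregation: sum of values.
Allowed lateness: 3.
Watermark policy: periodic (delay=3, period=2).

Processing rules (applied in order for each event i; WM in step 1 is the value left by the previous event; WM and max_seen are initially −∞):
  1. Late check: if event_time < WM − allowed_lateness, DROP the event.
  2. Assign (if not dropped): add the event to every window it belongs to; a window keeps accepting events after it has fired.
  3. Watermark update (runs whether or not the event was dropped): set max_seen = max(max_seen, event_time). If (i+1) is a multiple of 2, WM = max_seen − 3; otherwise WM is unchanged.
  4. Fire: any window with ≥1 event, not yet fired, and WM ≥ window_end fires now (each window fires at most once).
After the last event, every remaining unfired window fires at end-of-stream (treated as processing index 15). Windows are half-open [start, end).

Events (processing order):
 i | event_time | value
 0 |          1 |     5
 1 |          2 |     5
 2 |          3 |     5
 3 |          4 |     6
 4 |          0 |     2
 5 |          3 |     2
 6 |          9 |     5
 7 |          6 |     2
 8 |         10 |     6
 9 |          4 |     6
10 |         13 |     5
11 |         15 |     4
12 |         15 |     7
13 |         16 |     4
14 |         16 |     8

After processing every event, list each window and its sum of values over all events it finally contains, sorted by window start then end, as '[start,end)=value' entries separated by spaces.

[0,6)=31 [6,8)=2 [9,12)=11 [13,15)=5 [15,18)=23

i=0 t=1 v=5: → [1,3); WM=−∞
i=1 t=2 v=5: → [1,4); WM=-1
i=2 t=3 v=5: → [1,5); WM=-1
i=3 t=4 v=6: → [1,6); WM=1
i=4 t=0 v=2: → [0,6); WM=1
i=5 t=3 v=2: → [0,6); WM=1
i=6 t=9 v=5: → [9,11); WM=1
i=7 t=6 v=2: → [6,8); WM=6
i=8 t=10 v=6: → [9,12); WM=6
i=9 t=4 v=6: → [0,6); WM=7
i=10 t=13 v=5: → [13,15); WM=7
i=11 t=15 v=4: → [15,17); WM=12
i=12 t=15 v=7: → [15,17); WM=12
i=13 t=16 v=4: → [15,18); WM=13
i=14 t=16 v=8: → [15,18); WM=13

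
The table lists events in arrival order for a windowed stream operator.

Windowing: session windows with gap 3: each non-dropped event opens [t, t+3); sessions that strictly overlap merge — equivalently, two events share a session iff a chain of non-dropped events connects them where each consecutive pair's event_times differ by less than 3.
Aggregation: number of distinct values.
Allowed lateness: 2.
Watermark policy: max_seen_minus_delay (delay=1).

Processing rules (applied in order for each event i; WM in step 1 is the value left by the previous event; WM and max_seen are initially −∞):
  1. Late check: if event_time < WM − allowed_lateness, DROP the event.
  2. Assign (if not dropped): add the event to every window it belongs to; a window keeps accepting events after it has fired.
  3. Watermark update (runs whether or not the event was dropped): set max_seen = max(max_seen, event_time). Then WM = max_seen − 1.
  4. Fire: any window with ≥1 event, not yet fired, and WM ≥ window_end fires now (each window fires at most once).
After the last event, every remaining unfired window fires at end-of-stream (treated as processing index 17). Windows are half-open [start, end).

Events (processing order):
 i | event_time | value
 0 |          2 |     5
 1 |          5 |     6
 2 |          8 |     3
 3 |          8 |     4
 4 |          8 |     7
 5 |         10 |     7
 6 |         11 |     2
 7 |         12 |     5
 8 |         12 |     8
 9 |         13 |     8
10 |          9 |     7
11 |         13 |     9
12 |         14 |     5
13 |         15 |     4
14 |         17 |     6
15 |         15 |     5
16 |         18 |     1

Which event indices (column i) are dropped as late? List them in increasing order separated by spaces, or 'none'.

i=0 t=2 v=5: → [2,5); WM=1
i=1 t=5 v=6: → [5,8); WM=4
i=2 t=8 v=3: → [8,11); WM=7
i=3 t=8 v=4: → [8,11); WM=7
i=4 t=8 v=7: → [8,11); WM=7
i=5 t=10 v=7: → [8,13); WM=9
i=6 t=11 v=2: → [8,14); WM=10
i=7 t=12 v=5: → [8,15); WM=11
i=8 t=12 v=8: → [8,15); WM=11
i=9 t=13 v=8: → [8,16); WM=12
i=10 t=9 v=7: DROP (t<12-2); WM=12
i=11 t=13 v=9: → [8,16); WM=12
i=12 t=14 v=5: → [8,17); WM=13
i=13 t=15 v=4: → [8,18); WM=14
i=14 t=17 v=6: → [8,20); WM=16
i=15 t=15 v=5: → [8,20); WM=16
i=16 t=18 v=1: → [8,21); WM=17

10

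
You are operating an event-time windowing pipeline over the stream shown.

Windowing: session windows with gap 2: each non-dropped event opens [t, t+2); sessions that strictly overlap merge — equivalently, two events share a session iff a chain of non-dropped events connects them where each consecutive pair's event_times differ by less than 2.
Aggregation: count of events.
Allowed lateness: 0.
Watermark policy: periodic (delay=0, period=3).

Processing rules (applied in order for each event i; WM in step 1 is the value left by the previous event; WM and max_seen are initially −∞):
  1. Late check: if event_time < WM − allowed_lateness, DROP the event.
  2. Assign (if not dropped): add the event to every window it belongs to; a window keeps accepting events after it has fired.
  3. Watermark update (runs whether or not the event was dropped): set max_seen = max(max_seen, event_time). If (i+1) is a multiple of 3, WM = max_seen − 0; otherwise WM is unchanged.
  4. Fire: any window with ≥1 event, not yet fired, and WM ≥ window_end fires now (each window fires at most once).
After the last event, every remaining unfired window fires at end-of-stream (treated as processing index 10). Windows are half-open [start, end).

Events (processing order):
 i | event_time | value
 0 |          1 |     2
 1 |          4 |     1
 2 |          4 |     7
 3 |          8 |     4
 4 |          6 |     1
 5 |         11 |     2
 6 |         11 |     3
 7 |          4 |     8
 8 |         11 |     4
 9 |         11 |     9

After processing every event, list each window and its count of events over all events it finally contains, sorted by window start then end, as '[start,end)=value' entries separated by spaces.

[1,3)=1 [4,6)=2 [6,8)=1 [8,10)=1 [11,13)=4

i=0 t=1 v=2: → [1,3); WM=−∞
i=1 t=4 v=1: → [4,6); WM=−∞
i=2 t=4 v=7: → [4,6); WM=4
i=3 t=8 v=4: → [8,10); WM=4
i=4 t=6 v=1: → [6,8); WM=4
i=5 t=11 v=2: → [11,13); WM=11
i=6 t=11 v=3: → [11,13); WM=11
i=7 t=4 v=8: DROP (t<11-0); WM=11
i=8 t=11 v=4: → [11,13); WM=11
i=9 t=11 v=9: → [11,13); WM=11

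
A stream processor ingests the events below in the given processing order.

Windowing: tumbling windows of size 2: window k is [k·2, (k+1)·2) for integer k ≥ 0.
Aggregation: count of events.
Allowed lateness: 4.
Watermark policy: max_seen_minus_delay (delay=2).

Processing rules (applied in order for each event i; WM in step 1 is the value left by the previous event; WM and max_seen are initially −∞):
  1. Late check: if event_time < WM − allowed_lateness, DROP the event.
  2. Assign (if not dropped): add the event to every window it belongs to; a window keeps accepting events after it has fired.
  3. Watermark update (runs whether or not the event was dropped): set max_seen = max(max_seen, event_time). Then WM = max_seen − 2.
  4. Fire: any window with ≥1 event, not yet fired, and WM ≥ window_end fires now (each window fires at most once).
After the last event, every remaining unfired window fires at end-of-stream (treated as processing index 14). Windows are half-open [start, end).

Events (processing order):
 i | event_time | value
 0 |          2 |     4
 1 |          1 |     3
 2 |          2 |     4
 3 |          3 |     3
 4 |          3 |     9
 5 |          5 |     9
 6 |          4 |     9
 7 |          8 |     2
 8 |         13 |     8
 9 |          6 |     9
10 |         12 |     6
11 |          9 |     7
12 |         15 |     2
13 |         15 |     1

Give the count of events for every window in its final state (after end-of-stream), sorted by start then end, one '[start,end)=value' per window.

[0,2)=1 [2,4)=4 [4,6)=2 [8,10)=2 [12,14)=2 [14,16)=2

i=0 t=2 v=4: → [2,4); WM=0
i=1 t=1 v=3: → [0,2); WM=0
i=2 t=2 v=4: → [2,4); WM=0
i=3 t=3 v=3: → [2,4); WM=1
i=4 t=3 v=9: → [2,4); WM=1
i=5 t=5 v=9: → [4,6); WM=3; [0,2) fires=1
i=6 t=4 v=9: → [4,6); WM=3
i=7 t=8 v=2: → [8,10); WM=6; [2,4) fires=4 [4,6) fires=2
i=8 t=13 v=8: → [12,14); WM=11; [8,10) fires=1
i=9 t=6 v=9: DROP (t<11-4); WM=11
i=10 t=12 v=6: → [12,14); WM=11
i=11 t=9 v=7: → [8,10); WM=11
i=12 t=15 v=2: → [14,16); WM=13
i=13 t=15 v=1: → [14,16); WM=13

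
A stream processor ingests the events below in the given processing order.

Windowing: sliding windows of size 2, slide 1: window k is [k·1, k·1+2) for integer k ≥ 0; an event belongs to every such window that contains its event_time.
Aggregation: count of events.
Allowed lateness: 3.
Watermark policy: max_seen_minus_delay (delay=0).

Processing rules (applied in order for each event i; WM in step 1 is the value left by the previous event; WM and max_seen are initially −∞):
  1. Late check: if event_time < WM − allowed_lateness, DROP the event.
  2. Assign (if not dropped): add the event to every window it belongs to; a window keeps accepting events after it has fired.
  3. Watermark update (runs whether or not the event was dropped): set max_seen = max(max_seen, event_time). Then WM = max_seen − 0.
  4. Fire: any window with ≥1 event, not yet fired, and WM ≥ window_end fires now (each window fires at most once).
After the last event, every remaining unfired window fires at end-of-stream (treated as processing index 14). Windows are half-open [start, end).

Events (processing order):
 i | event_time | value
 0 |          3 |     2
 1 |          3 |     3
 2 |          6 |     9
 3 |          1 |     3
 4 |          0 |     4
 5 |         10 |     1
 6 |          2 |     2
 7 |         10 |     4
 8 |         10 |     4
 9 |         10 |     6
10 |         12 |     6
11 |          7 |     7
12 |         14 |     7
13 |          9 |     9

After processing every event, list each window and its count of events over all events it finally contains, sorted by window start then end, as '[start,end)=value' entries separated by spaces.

i=0 t=3 v=2: → [3,5),[2,4); WM=3
i=1 t=3 v=3: → [3,5),[2,4); WM=3
i=2 t=6 v=9: → [6,8),[5,7); WM=6; [2,4) fires=2 [3,5) fires=2
i=3 t=1 v=3: DROP (t<6-3); WM=6
i=4 t=0 v=4: DROP (t<6-3); WM=6
i=5 t=10 v=1: → [10,12),[9,11); WM=10; [5,7) fires=1 [6,8) fires=1
i=6 t=2 v=2: DROP (t<10-3); WM=10
i=7 t=10 v=4: → [10,12),[9,11); WM=10
i=8 t=10 v=4: → [10,12),[9,11); WM=10
i=9 t=10 v=6: → [10,12),[9,11); WM=10
i=10 t=12 v=6: → [12,14),[11,13); WM=12; [9,11) fires=4 [10,12) fires=4
i=11 t=7 v=7: DROP (t<12-3); WM=12
i=12 t=14 v=7: → [14,16),[13,15); WM=14; [11,13) fires=1 [12,14) fires=1
i=13 t=9 v=9: DROP (t<14-3); WM=14

[2,4)=2 [3,5)=2 [5,7)=1 [6,8)=1 [9,11)=4 [10,12)=4 [11,13)=1 [12,14)=1 [13,15)=1 [14,16)=1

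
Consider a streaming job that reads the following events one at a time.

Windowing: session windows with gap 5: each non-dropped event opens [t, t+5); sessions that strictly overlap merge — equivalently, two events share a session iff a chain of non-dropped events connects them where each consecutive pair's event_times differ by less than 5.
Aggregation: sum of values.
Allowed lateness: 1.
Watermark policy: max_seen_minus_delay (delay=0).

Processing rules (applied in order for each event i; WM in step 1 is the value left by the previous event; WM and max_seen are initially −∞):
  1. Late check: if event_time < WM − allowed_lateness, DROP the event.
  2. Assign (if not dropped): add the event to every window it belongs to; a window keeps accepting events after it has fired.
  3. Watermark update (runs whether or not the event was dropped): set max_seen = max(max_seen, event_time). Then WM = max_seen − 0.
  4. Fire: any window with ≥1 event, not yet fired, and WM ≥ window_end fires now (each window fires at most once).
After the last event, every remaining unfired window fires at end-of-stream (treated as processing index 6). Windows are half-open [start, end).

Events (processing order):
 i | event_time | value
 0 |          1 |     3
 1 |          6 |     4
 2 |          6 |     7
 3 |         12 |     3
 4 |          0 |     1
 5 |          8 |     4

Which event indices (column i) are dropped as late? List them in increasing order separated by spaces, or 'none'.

i=0 t=1 v=3: → [1,6); WM=1
i=1 t=6 v=4: → [6,11); WM=6
i=2 t=6 v=7: → [6,11); WM=6
i=3 t=12 v=3: → [12,17); WM=12
i=4 t=0 v=1: DROP (t<12-1); WM=12
i=5 t=8 v=4: DROP (t<12-1); WM=12

4 5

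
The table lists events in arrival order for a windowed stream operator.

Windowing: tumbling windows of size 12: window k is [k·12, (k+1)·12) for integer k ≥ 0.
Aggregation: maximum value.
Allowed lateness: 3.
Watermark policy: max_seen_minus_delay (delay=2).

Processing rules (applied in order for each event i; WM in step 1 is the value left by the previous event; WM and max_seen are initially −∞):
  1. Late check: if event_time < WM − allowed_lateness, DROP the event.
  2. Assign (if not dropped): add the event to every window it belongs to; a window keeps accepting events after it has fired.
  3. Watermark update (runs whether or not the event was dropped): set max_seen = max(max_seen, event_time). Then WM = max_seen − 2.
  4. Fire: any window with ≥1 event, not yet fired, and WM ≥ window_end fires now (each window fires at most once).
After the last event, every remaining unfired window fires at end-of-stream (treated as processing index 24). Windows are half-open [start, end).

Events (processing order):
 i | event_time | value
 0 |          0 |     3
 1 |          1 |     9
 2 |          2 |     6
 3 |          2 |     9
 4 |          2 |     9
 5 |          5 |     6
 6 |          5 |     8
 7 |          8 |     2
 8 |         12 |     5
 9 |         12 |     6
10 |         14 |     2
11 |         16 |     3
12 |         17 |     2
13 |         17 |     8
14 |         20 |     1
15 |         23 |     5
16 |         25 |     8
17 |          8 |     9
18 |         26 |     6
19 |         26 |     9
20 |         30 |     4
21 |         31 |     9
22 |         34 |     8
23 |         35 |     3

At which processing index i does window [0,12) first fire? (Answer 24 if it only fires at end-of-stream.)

i=0 t=0 v=3: → [0,12); WM=-2
i=1 t=1 v=9: → [0,12); WM=-1
i=2 t=2 v=6: → [0,12); WM=0
i=3 t=2 v=9: → [0,12); WM=0
i=4 t=2 v=9: → [0,12); WM=0
i=5 t=5 v=6: → [0,12); WM=3
i=6 t=5 v=8: → [0,12); WM=3
i=7 t=8 v=2: → [0,12); WM=6
i=8 t=12 v=5: → [12,24); WM=10
i=9 t=12 v=6: → [12,24); WM=10
i=10 t=14 v=2: → [12,24); WM=12; [0,12) fires=9
i=11 t=16 v=3: → [12,24); WM=14
i=12 t=17 v=2: → [12,24); WM=15
i=13 t=17 v=8: → [12,24); WM=15
i=14 t=20 v=1: → [12,24); WM=18
i=15 t=23 v=5: → [12,24); WM=21
i=16 t=25 v=8: → [24,36); WM=23
i=17 t=8 v=9: DROP (t<23-3); WM=23
i=18 t=26 v=6: → [24,36); WM=24; [12,24) fires=8
i=19 t=26 v=9: → [24,36); WM=24
i=20 t=30 v=4: → [24,36); WM=28
i=21 t=31 v=9: → [24,36); WM=29
i=22 t=34 v=8: → [24,36); WM=32
i=23 t=35 v=3: → [24,36); WM=33

10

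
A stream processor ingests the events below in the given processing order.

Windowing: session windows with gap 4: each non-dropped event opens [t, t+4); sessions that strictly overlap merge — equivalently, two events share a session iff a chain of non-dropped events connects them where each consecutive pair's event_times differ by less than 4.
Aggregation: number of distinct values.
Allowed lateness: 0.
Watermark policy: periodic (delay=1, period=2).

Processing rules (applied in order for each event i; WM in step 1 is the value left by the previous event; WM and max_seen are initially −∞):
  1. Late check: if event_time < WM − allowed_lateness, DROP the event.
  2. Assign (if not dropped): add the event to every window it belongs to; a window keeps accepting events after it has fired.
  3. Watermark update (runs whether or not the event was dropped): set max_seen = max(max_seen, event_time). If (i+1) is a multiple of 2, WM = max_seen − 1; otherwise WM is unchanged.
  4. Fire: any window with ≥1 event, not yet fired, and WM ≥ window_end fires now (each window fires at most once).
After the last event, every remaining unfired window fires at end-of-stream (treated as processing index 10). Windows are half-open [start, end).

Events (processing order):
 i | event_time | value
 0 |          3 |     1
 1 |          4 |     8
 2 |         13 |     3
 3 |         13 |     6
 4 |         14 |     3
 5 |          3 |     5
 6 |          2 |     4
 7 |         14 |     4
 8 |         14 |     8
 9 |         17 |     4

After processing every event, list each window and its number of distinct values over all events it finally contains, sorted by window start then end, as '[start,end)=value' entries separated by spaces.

i=0 t=3 v=1: → [3,7); WM=−∞
i=1 t=4 v=8: → [3,8); WM=3
i=2 t=13 v=3: → [13,17); WM=3
i=3 t=13 v=6: → [13,17); WM=12
i=4 t=14 v=3: → [13,18); WM=12
i=5 t=3 v=5: DROP (t<12-0); WM=13
i=6 t=2 v=4: DROP (t<13-0); WM=13
i=7 t=14 v=4: → [13,18); WM=13
i=8 t=14 v=8: → [13,18); WM=13
i=9 t=17 v=4: → [13,21); WM=16

[3,8)=2 [13,21)=4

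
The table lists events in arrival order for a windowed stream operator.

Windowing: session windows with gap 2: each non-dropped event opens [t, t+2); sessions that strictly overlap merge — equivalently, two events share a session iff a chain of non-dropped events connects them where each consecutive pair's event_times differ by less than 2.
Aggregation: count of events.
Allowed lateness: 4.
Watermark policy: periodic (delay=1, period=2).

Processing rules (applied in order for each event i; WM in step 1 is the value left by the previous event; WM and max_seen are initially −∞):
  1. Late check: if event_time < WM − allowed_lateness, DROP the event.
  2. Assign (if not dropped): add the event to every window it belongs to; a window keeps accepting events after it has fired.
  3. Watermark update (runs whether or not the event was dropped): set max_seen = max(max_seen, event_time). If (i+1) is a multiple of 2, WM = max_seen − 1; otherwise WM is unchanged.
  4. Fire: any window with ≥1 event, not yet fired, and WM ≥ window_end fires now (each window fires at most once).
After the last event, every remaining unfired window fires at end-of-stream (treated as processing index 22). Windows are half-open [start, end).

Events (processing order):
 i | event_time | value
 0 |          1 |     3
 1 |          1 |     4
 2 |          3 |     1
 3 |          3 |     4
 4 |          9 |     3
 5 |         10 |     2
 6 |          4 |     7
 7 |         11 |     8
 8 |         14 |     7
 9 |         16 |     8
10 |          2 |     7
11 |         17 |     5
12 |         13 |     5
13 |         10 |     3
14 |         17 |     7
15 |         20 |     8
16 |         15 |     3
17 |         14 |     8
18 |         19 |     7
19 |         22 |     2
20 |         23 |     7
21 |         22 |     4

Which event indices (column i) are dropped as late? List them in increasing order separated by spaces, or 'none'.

6 10 13 17

i=0 t=1 v=3: → [1,3); WM=−∞
i=1 t=1 v=4: → [1,3); WM=0
i=2 t=3 v=1: → [3,5); WM=0
i=3 t=3 v=4: → [3,5); WM=2
i=4 t=9 v=3: → [9,11); WM=2
i=5 t=10 v=2: → [9,12); WM=9
i=6 t=4 v=7: DROP (t<9-4); WM=9
i=7 t=11 v=8: → [9,13); WM=10
i=8 t=14 v=7: → [14,16); WM=10
i=9 t=16 v=8: → [16,18); WM=15
i=10 t=2 v=7: DROP (t<15-4); WM=15
i=11 t=17 v=5: → [16,19); WM=16
i=12 t=13 v=5: → [13,16); WM=16
i=13 t=10 v=3: DROP (t<16-4); WM=16
i=14 t=17 v=7: → [16,19); WM=16
i=15 t=20 v=8: → [20,22); WM=19
i=16 t=15 v=3: → [13,19); WM=19
i=17 t=14 v=8: DROP (t<19-4); WM=19
i=18 t=19 v=7: → [19,22); WM=19
i=19 t=22 v=2: → [22,24); WM=21
i=20 t=23 v=7: → [22,25); WM=21
i=21 t=22 v=4: → [22,25); WM=22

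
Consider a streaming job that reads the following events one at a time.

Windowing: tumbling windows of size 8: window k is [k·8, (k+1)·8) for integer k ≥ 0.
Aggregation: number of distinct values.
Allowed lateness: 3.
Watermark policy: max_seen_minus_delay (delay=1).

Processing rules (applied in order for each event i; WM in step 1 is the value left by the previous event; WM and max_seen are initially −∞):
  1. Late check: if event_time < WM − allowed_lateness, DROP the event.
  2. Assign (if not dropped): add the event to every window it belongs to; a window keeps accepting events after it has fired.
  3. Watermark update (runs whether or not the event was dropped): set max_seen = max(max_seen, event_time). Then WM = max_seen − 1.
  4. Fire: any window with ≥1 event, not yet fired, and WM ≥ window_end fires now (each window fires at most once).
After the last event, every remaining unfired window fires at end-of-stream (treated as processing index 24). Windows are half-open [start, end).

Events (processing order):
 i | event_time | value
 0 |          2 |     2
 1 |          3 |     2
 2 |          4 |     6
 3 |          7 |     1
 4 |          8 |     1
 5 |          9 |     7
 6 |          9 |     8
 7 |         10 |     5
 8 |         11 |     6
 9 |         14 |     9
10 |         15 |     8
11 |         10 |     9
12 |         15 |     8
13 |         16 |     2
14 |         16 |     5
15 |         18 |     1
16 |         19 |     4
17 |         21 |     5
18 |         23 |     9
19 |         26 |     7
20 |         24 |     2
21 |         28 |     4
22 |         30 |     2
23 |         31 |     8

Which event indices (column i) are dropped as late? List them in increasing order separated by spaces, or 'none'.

11

i=0 t=2 v=2: → [0,8); WM=1
i=1 t=3 v=2: → [0,8); WM=2
i=2 t=4 v=6: → [0,8); WM=3
i=3 t=7 v=1: → [0,8); WM=6
i=4 t=8 v=1: → [8,16); WM=7
i=5 t=9 v=7: → [8,16); WM=8; [0,8) fires=3
i=6 t=9 v=8: → [8,16); WM=8
i=7 t=10 v=5: → [8,16); WM=9
i=8 t=11 v=6: → [8,16); WM=10
i=9 t=14 v=9: → [8,16); WM=13
i=10 t=15 v=8: → [8,16); WM=14
i=11 t=10 v=9: DROP (t<14-3); WM=14
i=12 t=15 v=8: → [8,16); WM=14
i=13 t=16 v=2: → [16,24); WM=15
i=14 t=16 v=5: → [16,24); WM=15
i=15 t=18 v=1: → [16,24); WM=17; [8,16) fires=6
i=16 t=19 v=4: → [16,24); WM=18
i=17 t=21 v=5: → [16,24); WM=20
i=18 t=23 v=9: → [16,24); WM=22
i=19 t=26 v=7: → [24,32); WM=25; [16,24) fires=5
i=20 t=24 v=2: → [24,32); WM=25
i=21 t=28 v=4: → [24,32); WM=27
i=22 t=30 v=2: → [24,32); WM=29
i=23 t=31 v=8: → [24,32); WM=30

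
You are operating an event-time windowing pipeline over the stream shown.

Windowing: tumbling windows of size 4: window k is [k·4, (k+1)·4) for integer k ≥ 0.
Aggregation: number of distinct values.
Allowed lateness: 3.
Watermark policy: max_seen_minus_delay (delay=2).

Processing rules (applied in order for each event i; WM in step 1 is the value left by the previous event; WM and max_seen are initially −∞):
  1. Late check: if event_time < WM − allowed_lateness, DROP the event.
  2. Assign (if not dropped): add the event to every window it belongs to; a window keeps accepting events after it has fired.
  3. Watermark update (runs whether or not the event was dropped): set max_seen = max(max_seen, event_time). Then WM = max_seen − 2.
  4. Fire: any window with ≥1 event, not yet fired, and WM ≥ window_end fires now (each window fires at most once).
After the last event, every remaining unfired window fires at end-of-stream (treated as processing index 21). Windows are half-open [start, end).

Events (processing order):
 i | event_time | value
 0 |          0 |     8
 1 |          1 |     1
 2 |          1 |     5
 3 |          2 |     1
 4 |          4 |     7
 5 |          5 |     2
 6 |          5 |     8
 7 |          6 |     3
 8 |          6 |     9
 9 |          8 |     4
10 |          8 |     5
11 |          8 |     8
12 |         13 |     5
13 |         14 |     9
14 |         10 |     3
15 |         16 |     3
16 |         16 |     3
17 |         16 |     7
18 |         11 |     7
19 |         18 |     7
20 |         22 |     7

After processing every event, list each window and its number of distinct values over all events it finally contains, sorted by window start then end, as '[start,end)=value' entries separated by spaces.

[0,4)=3 [4,8)=5 [8,12)=5 [12,16)=2 [16,20)=2 [20,24)=1

i=0 t=0 v=8: → [0,4); WM=-2
i=1 t=1 v=1: → [0,4); WM=-1
i=2 t=1 v=5: → [0,4); WM=-1
i=3 t=2 v=1: → [0,4); WM=0
i=4 t=4 v=7: → [4,8); WM=2
i=5 t=5 v=2: → [4,8); WM=3
i=6 t=5 v=8: → [4,8); WM=3
i=7 t=6 v=3: → [4,8); WM=4; [0,4) fires=3
i=8 t=6 v=9: → [4,8); WM=4
i=9 t=8 v=4: → [8,12); WM=6
i=10 t=8 v=5: → [8,12); WM=6
i=11 t=8 v=8: → [8,12); WM=6
i=12 t=13 v=5: → [12,16); WM=11; [4,8) fires=5
i=13 t=14 v=9: → [12,16); WM=12; [8,12) fires=3
i=14 t=10 v=3: → [8,12); WM=12
i=15 t=16 v=3: → [16,20); WM=14
i=16 t=16 v=3: → [16,20); WM=14
i=17 t=16 v=7: → [16,20); WM=14
i=18 t=11 v=7: → [8,12); WM=14
i=19 t=18 v=7: → [16,20); WM=16; [12,16) fires=2
i=20 t=22 v=7: → [20,24); WM=20; [16,20) fires=2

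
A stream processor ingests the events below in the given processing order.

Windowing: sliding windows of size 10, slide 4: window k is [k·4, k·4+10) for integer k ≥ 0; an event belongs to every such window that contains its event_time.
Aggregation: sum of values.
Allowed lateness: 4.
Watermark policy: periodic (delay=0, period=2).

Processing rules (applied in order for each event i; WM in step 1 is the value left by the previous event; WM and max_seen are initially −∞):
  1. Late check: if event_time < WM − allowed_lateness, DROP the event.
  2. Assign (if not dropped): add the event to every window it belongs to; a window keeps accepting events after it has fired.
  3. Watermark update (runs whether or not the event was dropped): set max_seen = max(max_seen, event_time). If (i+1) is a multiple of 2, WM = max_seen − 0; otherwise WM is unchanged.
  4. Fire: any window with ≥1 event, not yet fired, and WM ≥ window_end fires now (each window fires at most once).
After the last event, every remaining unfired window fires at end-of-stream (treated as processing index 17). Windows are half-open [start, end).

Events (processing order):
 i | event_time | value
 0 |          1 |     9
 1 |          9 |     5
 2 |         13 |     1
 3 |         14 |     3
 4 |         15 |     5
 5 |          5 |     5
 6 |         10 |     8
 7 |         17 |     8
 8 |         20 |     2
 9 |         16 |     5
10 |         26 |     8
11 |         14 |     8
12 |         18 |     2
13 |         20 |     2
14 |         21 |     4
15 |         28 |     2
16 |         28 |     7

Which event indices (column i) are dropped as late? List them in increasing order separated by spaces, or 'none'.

5 6 11 12 13 14

i=0 t=1 v=9: → [0,10); WM=−∞
i=1 t=9 v=5: → [8,18),[4,14),[0,10); WM=9
i=2 t=13 v=1: → [12,22),[8,18),[4,14); WM=9
i=3 t=14 v=3: → [12,22),[8,18); WM=14; [0,10) fires=14 [4,14) fires=6
i=4 t=15 v=5: → [12,22),[8,18); WM=14
i=5 t=5 v=5: DROP (t<14-4); WM=15
i=6 t=10 v=8: DROP (t<15-4); WM=15
i=7 t=17 v=8: → [16,26),[12,22),[8,18); WM=17
i=8 t=20 v=2: → [20,30),[16,26),[12,22); WM=17
i=9 t=16 v=5: → [16,26),[12,22),[8,18); WM=20; [8,18) fires=27
i=10 t=26 v=8: → [24,34),[20,30); WM=20
i=11 t=14 v=8: DROP (t<20-4); WM=26; [12,22) fires=24 [16,26) fires=15
i=12 t=18 v=2: DROP (t<26-4); WM=26
i=13 t=20 v=2: DROP (t<26-4); WM=26
i=14 t=21 v=4: DROP (t<26-4); WM=26
i=15 t=28 v=2: → [28,38),[24,34),[20,30); WM=28
i=16 t=28 v=7: → [28,38),[24,34),[20,30); WM=28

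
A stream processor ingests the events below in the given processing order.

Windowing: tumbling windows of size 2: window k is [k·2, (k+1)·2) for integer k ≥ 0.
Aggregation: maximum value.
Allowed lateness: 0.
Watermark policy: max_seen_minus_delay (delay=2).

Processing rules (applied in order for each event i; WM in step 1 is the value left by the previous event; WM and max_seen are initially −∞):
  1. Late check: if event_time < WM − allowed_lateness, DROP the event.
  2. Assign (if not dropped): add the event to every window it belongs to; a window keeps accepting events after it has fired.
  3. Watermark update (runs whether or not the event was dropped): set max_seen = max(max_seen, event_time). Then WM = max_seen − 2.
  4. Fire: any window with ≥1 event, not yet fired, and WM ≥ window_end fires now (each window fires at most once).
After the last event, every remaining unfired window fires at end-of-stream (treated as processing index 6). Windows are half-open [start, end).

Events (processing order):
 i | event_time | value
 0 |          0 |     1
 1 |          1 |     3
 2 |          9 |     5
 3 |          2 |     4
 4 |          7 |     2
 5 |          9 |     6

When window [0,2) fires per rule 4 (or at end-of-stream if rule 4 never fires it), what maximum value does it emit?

3

i=0 t=0 v=1: → [0,2); WM=-2
i=1 t=1 v=3: → [0,2); WM=-1
i=2 t=9 v=5: → [8,10); WM=7; [0,2) fires=3
i=3 t=2 v=4: DROP (t<7-0); WM=7
i=4 t=7 v=2: → [6,8); WM=7
i=5 t=9 v=6: → [8,10); WM=7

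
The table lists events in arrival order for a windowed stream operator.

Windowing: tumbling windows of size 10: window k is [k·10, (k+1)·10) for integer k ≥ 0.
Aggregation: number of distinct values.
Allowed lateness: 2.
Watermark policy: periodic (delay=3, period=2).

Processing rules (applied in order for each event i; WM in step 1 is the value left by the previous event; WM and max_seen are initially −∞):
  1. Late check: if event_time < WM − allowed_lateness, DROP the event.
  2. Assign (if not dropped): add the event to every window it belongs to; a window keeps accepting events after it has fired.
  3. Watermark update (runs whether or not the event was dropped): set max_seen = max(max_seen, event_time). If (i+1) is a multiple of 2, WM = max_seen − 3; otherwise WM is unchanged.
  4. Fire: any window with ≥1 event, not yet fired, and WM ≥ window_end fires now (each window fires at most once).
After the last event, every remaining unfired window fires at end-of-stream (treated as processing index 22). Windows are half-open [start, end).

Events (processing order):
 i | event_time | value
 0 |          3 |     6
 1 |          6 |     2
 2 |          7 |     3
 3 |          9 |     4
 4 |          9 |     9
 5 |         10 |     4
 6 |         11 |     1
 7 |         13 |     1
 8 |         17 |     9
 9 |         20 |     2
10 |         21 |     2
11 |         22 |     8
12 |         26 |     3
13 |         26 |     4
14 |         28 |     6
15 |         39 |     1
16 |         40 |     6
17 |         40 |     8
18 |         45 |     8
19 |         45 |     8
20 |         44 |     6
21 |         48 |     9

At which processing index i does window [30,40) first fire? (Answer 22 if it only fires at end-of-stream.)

19

i=0 t=3 v=6: → [0,10); WM=−∞
i=1 t=6 v=2: → [0,10); WM=3
i=2 t=7 v=3: → [0,10); WM=3
i=3 t=9 v=4: → [0,10); WM=6
i=4 t=9 v=9: → [0,10); WM=6
i=5 t=10 v=4: → [10,20); WM=7
i=6 t=11 v=1: → [10,20); WM=7
i=7 t=13 v=1: → [10,20); WM=10; [0,10) fires=5
i=8 t=17 v=9: → [10,20); WM=10
i=9 t=20 v=2: → [20,30); WM=17
i=10 t=21 v=2: → [20,30); WM=17
i=11 t=22 v=8: → [20,30); WM=19
i=12 t=26 v=3: → [20,30); WM=19
i=13 t=26 v=4: → [20,30); WM=23; [10,20) fires=3
i=14 t=28 v=6: → [20,30); WM=23
i=15 t=39 v=1: → [30,40); WM=36; [20,30) fires=5
i=16 t=40 v=6: → [40,50); WM=36
i=17 t=40 v=8: → [40,50); WM=37
i=18 t=45 v=8: → [40,50); WM=37
i=19 t=45 v=8: → [40,50); WM=42; [30,40) fires=1
i=20 t=44 v=6: → [40,50); WM=42
i=21 t=48 v=9: → [40,50); WM=45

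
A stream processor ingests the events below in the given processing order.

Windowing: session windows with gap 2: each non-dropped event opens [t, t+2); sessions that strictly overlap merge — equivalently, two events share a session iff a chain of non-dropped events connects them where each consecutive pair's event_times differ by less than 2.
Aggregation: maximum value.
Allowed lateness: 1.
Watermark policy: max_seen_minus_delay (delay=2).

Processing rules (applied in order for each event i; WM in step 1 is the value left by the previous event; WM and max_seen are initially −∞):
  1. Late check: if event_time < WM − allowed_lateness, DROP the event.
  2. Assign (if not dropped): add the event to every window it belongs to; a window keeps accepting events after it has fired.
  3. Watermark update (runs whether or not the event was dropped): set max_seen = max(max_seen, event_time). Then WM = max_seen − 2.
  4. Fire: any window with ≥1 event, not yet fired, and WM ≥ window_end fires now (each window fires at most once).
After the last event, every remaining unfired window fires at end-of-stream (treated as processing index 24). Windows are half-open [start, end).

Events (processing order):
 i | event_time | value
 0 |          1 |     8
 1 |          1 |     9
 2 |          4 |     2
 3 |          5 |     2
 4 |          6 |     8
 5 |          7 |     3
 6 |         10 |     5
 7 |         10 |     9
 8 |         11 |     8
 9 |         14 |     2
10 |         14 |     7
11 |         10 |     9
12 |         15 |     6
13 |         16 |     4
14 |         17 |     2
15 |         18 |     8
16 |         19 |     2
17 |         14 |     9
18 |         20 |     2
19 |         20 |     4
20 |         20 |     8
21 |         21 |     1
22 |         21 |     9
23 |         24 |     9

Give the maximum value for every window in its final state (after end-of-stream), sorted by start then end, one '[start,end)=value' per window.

[1,3)=9 [4,9)=8 [10,13)=9 [14,23)=9 [24,26)=9

i=0 t=1 v=8: → [1,3); WM=-1
i=1 t=1 v=9: → [1,3); WM=-1
i=2 t=4 v=2: → [4,6); WM=2
i=3 t=5 v=2: → [4,7); WM=3
i=4 t=6 v=8: → [4,8); WM=4
i=5 t=7 v=3: → [4,9); WM=5
i=6 t=10 v=5: → [10,12); WM=8
i=7 t=10 v=9: → [10,12); WM=8
i=8 t=11 v=8: → [10,13); WM=9
i=9 t=14 v=2: → [14,16); WM=12
i=10 t=14 v=7: → [14,16); WM=12
i=11 t=10 v=9: DROP (t<12-1); WM=12
i=12 t=15 v=6: → [14,17); WM=13
i=13 t=16 v=4: → [14,18); WM=14
i=14 t=17 v=2: → [14,19); WM=15
i=15 t=18 v=8: → [14,20); WM=16
i=16 t=19 v=2: → [14,21); WM=17
i=17 t=14 v=9: DROP (t<17-1); WM=17
i=18 t=20 v=2: → [14,22); WM=18
i=19 t=20 v=4: → [14,22); WM=18
i=20 t=20 v=8: → [14,22); WM=18
i=21 t=21 v=1: → [14,23); WM=19
i=22 t=21 v=9: → [14,23); WM=19
i=23 t=24 v=9: → [24,26); WM=22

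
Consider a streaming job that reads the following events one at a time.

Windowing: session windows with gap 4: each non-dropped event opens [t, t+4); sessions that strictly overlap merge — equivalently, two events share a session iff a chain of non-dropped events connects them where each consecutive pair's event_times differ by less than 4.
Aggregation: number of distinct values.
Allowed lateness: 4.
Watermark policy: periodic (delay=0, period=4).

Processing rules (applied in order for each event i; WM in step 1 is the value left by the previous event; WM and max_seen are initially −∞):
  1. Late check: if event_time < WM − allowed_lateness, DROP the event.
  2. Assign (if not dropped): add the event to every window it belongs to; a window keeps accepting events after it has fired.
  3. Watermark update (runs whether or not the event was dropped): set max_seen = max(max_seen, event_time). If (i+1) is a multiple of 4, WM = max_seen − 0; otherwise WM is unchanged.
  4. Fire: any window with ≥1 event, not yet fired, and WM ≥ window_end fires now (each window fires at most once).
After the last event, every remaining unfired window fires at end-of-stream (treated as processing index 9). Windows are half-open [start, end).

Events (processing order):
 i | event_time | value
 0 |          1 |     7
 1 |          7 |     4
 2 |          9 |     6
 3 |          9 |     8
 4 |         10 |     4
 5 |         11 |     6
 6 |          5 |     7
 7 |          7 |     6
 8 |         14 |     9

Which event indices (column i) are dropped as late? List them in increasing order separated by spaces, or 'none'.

i=0 t=1 v=7: → [1,5); WM=−∞
i=1 t=7 v=4: → [7,11); WM=−∞
i=2 t=9 v=6: → [7,13); WM=−∞
i=3 t=9 v=8: → [7,13); WM=9
i=4 t=10 v=4: → [7,14); WM=9
i=5 t=11 v=6: → [7,15); WM=9
i=6 t=5 v=7: → [5,15); WM=9
i=7 t=7 v=6: → [5,15); WM=11
i=8 t=14 v=9: → [5,18); WM=11

none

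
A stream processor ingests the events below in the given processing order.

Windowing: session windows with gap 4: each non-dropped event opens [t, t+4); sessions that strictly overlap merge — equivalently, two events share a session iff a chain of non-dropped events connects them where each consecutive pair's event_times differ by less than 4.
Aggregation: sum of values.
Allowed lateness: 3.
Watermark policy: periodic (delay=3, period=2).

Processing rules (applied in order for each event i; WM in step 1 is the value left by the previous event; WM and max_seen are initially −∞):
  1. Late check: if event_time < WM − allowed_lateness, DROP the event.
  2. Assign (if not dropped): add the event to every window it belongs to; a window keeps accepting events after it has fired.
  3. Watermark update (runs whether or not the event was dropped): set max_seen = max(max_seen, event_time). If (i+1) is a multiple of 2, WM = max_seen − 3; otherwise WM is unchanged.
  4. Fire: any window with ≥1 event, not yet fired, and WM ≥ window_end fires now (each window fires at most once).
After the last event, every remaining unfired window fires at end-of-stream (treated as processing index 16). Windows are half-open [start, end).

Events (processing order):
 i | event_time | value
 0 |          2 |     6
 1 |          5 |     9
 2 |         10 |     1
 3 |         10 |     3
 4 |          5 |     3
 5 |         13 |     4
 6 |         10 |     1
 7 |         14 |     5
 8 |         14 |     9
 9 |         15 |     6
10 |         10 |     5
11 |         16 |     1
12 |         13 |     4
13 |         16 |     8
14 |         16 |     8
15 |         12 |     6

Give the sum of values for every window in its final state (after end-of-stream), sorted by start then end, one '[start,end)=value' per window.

[2,9)=18 [10,20)=61

i=0 t=2 v=6: → [2,6); WM=−∞
i=1 t=5 v=9: → [2,9); WM=2
i=2 t=10 v=1: → [10,14); WM=2
i=3 t=10 v=3: → [10,14); WM=7
i=4 t=5 v=3: → [2,9); WM=7
i=5 t=13 v=4: → [10,17); WM=10
i=6 t=10 v=1: → [10,17); WM=10
i=7 t=14 v=5: → [10,18); WM=11
i=8 t=14 v=9: → [10,18); WM=11
i=9 t=15 v=6: → [10,19); WM=12
i=10 t=10 v=5: → [10,19); WM=12
i=11 t=16 v=1: → [10,20); WM=13
i=12 t=13 v=4: → [10,20); WM=13
i=13 t=16 v=8: → [10,20); WM=13
i=14 t=16 v=8: → [10,20); WM=13
i=15 t=12 v=6: → [10,20); WM=13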